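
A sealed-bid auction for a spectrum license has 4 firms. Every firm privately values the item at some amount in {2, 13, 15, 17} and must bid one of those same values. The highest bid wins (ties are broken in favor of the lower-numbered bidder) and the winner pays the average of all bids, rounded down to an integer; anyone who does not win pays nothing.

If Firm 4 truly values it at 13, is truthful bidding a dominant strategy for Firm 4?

No

Consider the case where Firm 1 bids 2, Firm 2 bids 2 and Firm 3 bids 13.
Truthful bid 13: loses, pays 0, utility 0.
Bid 15 instead: wins, pays 8, utility 13 - 8 = 5.
Since 5 > 0, bidding 15 is strictly better here, so truthful bidding is not dominant.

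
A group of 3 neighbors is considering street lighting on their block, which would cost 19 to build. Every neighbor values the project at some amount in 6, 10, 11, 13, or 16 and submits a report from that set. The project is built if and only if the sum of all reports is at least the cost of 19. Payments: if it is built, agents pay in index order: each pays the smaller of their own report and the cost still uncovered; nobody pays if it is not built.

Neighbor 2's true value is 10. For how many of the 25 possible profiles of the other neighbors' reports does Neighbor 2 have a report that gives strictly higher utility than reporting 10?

14

Others report (6, 10): truth gives 0; report 6 gives 4 > 0. Violating.
Others report (6, 11): truth gives 0; report 6 gives 4 > 0. Violating.
Others report (6, 13): truth gives 0; report 6 gives 4 > 0. Violating.
Others report (6, 16): truth gives 0; report 6 gives 4 > 0. Violating.
Others report (6, 6): truth gives 0; no alternative beats it.
Others report (13, 6): truth gives 4; no alternative beats it.
(Checking all 25 profiles: 14 have a profitable deviation, 11 do not.)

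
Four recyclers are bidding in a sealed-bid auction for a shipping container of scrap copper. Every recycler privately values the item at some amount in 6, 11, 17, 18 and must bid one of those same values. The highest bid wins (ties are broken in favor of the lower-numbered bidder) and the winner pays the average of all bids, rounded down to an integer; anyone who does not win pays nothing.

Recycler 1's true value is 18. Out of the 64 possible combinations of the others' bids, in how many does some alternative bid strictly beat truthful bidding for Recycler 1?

Others bid (6, 6, 6): truth gives 9; bid 6 gives 12 > 9. Violating.
Others bid (6, 6, 11): truth gives 8; bid 11 gives 10 > 8. Violating.
Others bid (6, 11, 6): truth gives 8; bid 11 gives 10 > 8. Violating.
Others bid (6, 11, 11): truth gives 7; bid 11 gives 9 > 7. Violating.
Others bid (6, 6, 17): truth gives 7; no alternative beats it.
Others bid (6, 6, 18): truth gives 6; no alternative beats it.
(Checking all 64 profiles: 14 have a profitable deviation, 50 do not.)

14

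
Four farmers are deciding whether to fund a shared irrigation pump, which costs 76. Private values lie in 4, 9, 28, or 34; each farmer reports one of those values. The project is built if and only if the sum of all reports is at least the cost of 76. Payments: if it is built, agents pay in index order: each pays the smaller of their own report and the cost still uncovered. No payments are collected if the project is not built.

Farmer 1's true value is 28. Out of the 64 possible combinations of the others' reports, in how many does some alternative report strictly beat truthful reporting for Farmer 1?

Others report (4, 34, 34): truth gives 0; report 4 gives 24 > 0. Violating.
Others report (9, 28, 34): truth gives 0; report 9 gives 19 > 0. Violating.
Others report (9, 34, 28): truth gives 0; report 9 gives 19 > 0. Violating.
Others report (9, 34, 34): truth gives 0; report 4 gives 24 > 0. Violating.
Others report (4, 4, 4): truth gives 0; no alternative beats it.
Others report (4, 4, 9): truth gives 0; no alternative beats it.
(Checking all 64 profiles: 20 have a profitable deviation, 44 do not.)

20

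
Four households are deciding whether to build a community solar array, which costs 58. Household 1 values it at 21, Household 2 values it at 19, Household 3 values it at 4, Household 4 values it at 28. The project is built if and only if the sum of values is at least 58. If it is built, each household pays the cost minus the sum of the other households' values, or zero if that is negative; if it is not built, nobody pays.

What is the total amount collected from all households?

26

Total value 72 ≥ cost 58, so it is built.
Household 1: others sum to 51; max(0, 58 - 51) = 7.
Household 2: others sum to 53; max(0, 58 - 53) = 5.
Household 3: others sum to 68; max(0, 58 - 68) = 0.
Household 4: others sum to 44; max(0, 58 - 44) = 14.
Total collected = 7 + 5 + 0 + 14 = 26.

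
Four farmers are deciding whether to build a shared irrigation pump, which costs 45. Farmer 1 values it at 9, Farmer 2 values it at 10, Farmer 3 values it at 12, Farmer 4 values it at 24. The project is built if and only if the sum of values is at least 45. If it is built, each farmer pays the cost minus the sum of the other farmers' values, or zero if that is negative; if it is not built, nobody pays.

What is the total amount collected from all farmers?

16

Total value 55 ≥ cost 45, so it is built.
Farmer 1: others sum to 46; max(0, 45 - 46) = 0.
Farmer 2: others sum to 45; max(0, 45 - 45) = 0.
Farmer 3: others sum to 43; max(0, 45 - 43) = 2.
Farmer 4: others sum to 31; max(0, 45 - 31) = 14.
Total collected = 0 + 0 + 2 + 14 = 16.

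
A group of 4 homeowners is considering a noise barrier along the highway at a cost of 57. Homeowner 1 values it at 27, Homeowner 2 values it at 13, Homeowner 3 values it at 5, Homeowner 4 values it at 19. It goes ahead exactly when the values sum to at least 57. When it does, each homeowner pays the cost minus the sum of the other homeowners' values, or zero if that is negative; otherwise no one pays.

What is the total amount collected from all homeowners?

Total value 64 ≥ cost 57, so it is built.
Homeowner 1: others sum to 37; max(0, 57 - 37) = 20.
Homeowner 2: others sum to 51; max(0, 57 - 51) = 6.
Homeowner 3: others sum to 59; max(0, 57 - 59) = 0.
Homeowner 4: others sum to 45; max(0, 57 - 45) = 12.
Total collected = 20 + 6 + 0 + 12 = 38.

38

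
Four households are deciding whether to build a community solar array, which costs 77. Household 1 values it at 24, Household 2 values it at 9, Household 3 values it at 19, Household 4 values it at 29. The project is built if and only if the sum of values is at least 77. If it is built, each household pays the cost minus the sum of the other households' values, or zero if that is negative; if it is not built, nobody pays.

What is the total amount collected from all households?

65

Total value 81 ≥ cost 77, so it is built.
Household 1: others sum to 57; max(0, 77 - 57) = 20.
Household 2: others sum to 72; max(0, 77 - 72) = 5.
Household 3: others sum to 62; max(0, 77 - 62) = 15.
Household 4: others sum to 52; max(0, 77 - 52) = 25.
Total collected = 20 + 5 + 15 + 25 = 65.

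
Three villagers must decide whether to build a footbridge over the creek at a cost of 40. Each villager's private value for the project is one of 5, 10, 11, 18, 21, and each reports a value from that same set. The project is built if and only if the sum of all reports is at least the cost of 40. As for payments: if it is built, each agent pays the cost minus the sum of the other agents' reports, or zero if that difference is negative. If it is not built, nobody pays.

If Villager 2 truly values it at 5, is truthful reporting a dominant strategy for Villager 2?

Yes

Check each profile of the others' reports and compare truth against every alternative report.
Others report (10, 21): truth gives 0, best alternative gives -4.
Others report (21, 10): truth gives 0, best alternative gives -4.
Others report (11, 21): truth gives 0, best alternative gives -3.
Others report (21, 11): truth gives 0, best alternative gives -3.
Others report (21, 21): truth gives 5, best alternative gives 5.
Others report (18, 21): truth gives 4, best alternative gives 4.
(Remaining 19 profiles checked similarly; truth is weakly best in each.)
In every case the truthful report is at least as good as any alternative, so it is a dominant strategy.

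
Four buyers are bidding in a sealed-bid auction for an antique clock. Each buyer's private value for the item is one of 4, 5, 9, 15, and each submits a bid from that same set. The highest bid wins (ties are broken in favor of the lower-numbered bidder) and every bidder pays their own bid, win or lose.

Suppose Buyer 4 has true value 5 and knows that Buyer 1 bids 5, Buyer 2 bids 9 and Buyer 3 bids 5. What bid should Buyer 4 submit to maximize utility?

Bid 4: loses but pays 4, utility -4.
Bid 5: loses but pays 5, utility -5.
Bid 9: loses but pays 9, utility -9.
Bid 15: wins, pays 15, utility 5 - 15 = -10.
The best choice is 4 with utility -4.

4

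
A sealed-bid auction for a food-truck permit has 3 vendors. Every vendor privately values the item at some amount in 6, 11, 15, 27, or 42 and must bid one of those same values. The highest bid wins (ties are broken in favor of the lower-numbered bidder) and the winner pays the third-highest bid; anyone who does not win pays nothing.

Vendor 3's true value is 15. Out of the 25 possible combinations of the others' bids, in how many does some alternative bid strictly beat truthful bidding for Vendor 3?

8

Others bid (6, 15): truth gives 0; bid 27 gives 9 > 0. Violating.
Others bid (6, 27): truth gives 0; bid 42 gives 9 > 0. Violating.
Others bid (11, 15): truth gives 0; bid 27 gives 4 > 0. Violating.
Others bid (11, 27): truth gives 0; bid 42 gives 4 > 0. Violating.
Others bid (6, 6): truth gives 9; no alternative beats it.
Others bid (6, 11): truth gives 9; no alternative beats it.
(Checking all 25 profiles: 8 have a profitable deviation, 17 do not.)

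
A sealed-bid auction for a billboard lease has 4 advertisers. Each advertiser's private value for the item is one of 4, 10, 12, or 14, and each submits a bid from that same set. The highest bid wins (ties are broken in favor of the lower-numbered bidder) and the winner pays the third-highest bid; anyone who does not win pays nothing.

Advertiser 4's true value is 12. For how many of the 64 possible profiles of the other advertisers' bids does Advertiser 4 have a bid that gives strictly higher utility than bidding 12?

12

Others bid (4, 4, 12): truth gives 0; bid 14 gives 8 > 0. Violating.
Others bid (4, 10, 12): truth gives 0; bid 14 gives 2 > 0. Violating.
Others bid (4, 12, 4): truth gives 0; bid 14 gives 8 > 0. Violating.
Others bid (4, 12, 10): truth gives 0; bid 14 gives 2 > 0. Violating.
Others bid (4, 4, 4): truth gives 8; no alternative beats it.
Others bid (4, 4, 10): truth gives 8; no alternative beats it.
(Checking all 64 profiles: 12 have a profitable deviation, 52 do not.)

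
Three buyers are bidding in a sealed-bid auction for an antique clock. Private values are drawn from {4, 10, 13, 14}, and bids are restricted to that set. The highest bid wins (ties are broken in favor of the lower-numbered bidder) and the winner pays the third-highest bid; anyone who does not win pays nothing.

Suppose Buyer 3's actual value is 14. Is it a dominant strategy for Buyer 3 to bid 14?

Yes

Check each profile of the others' bids and compare truth against every alternative bid.
Others bid (4, 13): truth gives 10, best alternative gives 0.
Others bid (13, 4): truth gives 10, best alternative gives 0.
Others bid (10, 13): truth gives 4, best alternative gives 0.
Others bid (13, 10): truth gives 4, best alternative gives 0.
Others bid (13, 13): truth gives 1, best alternative gives 0.
Others bid (4, 4): truth gives 10, best alternative gives 10.
(Remaining 10 profiles checked similarly; truth is weakly best in each.)
In every case the truthful bid is at least as good as any alternative, so it is a dominant strategy.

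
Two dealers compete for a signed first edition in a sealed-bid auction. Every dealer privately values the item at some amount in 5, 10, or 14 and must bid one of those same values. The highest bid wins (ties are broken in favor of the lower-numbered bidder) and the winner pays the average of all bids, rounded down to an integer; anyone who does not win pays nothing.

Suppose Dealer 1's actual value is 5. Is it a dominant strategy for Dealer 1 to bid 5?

Check each profile of the others' bids and compare truth against every alternative bid.
Others bid (10): truth gives 0, best alternative gives -5.
Others bid (5): truth gives 0, best alternative gives -2.
Others bid (14): truth gives 0, best alternative gives 0.
In every case the truthful bid is at least as good as any alternative, so it is a dominant strategy.

Yes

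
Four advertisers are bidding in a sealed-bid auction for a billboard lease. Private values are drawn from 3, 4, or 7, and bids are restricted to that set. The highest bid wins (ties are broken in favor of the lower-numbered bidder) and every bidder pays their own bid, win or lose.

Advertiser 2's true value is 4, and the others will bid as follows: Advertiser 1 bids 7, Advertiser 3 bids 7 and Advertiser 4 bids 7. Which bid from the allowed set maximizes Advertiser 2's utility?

Bid 3: loses but pays 3, utility -3.
Bid 4: loses but pays 4, utility -4.
Bid 7: loses but pays 7, utility -7.
The best choice is 3 with utility -3.

3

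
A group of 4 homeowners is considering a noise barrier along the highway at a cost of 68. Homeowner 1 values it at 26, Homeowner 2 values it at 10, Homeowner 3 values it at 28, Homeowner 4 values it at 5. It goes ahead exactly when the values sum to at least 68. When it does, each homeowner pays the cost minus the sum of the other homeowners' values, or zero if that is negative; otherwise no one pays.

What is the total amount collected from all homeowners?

65

Total value 69 ≥ cost 68, so it is built.
Homeowner 1: others sum to 43; max(0, 68 - 43) = 25.
Homeowner 2: others sum to 59; max(0, 68 - 59) = 9.
Homeowner 3: others sum to 41; max(0, 68 - 41) = 27.
Homeowner 4: others sum to 64; max(0, 68 - 64) = 4.
Total collected = 25 + 9 + 27 + 4 = 65.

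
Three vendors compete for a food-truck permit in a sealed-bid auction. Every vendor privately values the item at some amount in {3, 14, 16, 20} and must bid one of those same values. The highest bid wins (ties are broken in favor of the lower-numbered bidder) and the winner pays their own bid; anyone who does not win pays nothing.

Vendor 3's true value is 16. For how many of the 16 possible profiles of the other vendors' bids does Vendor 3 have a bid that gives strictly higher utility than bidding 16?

1

Others bid (3, 3): truth gives 0; bid 14 gives 2 > 0. Violating.
Others bid (3, 14): truth gives 0; no alternative beats it.
Others bid (3, 16): truth gives 0; no alternative beats it.
(Checking all 16 profiles: 1 has a profitable deviation, 15 do not.)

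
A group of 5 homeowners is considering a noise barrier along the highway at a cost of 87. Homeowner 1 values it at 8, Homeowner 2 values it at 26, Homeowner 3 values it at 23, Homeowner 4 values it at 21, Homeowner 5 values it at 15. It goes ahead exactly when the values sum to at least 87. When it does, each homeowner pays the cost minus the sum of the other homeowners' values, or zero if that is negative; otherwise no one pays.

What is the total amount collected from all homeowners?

63

Total value 93 ≥ cost 87, so it is built.
Homeowner 1: others sum to 85; max(0, 87 - 85) = 2.
Homeowner 2: others sum to 67; max(0, 87 - 67) = 20.
Homeowner 3: others sum to 70; max(0, 87 - 70) = 17.
Homeowner 4: others sum to 72; max(0, 87 - 72) = 15.
Homeowner 5: others sum to 78; max(0, 87 - 78) = 9.
Total collected = 2 + 20 + 17 + 15 + 9 = 63.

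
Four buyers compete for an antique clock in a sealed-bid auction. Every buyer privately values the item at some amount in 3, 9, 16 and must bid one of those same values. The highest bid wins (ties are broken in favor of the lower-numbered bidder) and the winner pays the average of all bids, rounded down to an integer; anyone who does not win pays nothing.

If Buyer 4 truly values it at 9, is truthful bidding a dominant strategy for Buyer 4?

No

Consider the case where Buyer 1 bids 3, Buyer 2 bids 3 and Buyer 3 bids 9.
Truthful bid 9: loses, pays 0, utility 0.
Bid 16 instead: wins, pays 7, utility 9 - 7 = 2.
Since 2 > 0, bidding 16 is strictly better here, so truthful bidding is not dominant.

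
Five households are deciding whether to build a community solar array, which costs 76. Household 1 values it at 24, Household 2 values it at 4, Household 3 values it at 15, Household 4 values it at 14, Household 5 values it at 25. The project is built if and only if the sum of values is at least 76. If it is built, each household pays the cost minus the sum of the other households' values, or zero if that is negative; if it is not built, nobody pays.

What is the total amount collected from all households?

Total value 82 ≥ cost 76, so it is built.
Household 1: others sum to 58; max(0, 76 - 58) = 18.
Household 2: others sum to 78; max(0, 76 - 78) = 0.
Household 3: others sum to 67; max(0, 76 - 67) = 9.
Household 4: others sum to 68; max(0, 76 - 68) = 8.
Household 5: others sum to 57; max(0, 76 - 57) = 19.
Total collected = 18 + 0 + 9 + 8 + 19 = 54.

54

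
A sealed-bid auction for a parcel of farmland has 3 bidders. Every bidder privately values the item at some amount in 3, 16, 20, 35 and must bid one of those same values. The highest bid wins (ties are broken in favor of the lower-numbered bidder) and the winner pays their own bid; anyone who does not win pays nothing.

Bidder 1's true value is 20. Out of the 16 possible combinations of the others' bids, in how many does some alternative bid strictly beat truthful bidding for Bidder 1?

4

Others bid (3, 3): truth gives 0; bid 3 gives 17 > 0. Violating.
Others bid (3, 16): truth gives 0; bid 16 gives 4 > 0. Violating.
Others bid (16, 3): truth gives 0; bid 16 gives 4 > 0. Violating.
Others bid (16, 16): truth gives 0; bid 16 gives 4 > 0. Violating.
Others bid (3, 20): truth gives 0; no alternative beats it.
Others bid (3, 35): truth gives 0; no alternative beats it.
(Checking all 16 profiles: 4 have a profitable deviation, 12 do not.)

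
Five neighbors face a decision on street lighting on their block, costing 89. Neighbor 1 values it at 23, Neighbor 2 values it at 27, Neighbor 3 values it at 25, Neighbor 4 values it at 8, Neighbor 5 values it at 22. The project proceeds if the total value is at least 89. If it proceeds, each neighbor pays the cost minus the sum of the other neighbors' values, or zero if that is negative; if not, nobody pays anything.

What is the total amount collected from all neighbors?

33

Total value 105 ≥ cost 89, so it is built.
Neighbor 1: others sum to 82; max(0, 89 - 82) = 7.
Neighbor 2: others sum to 78; max(0, 89 - 78) = 11.
Neighbor 3: others sum to 80; max(0, 89 - 80) = 9.
Neighbor 4: others sum to 97; max(0, 89 - 97) = 0.
Neighbor 5: others sum to 83; max(0, 89 - 83) = 6.
Total collected = 7 + 11 + 9 + 0 + 6 = 33.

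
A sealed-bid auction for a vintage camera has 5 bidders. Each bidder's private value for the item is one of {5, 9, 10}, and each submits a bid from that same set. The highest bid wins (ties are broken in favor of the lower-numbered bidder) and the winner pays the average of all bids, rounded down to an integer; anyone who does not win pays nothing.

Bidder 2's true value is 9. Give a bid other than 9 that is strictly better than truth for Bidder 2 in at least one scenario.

Suppose Bidder 1 bids 5, Bidder 3 bids 5, Bidder 4 bids 5 and Bidder 5 bids 10.
Bid 9: loses, pays 0, utility 0.
Bid 10: wins, pays 7, utility 9 - 7 = 2.
So bidding 10 beats truth here (2 > 0).

10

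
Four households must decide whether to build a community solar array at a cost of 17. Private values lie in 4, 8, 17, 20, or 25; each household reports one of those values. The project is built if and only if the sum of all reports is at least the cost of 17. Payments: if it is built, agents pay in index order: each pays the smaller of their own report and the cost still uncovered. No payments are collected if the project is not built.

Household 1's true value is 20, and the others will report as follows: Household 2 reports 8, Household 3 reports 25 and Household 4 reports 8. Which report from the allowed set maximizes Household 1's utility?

4

Report 4: project built, pays 4, utility 20 - 4 = 16.
Report 8: project built, pays 8, utility 20 - 8 = 12.
Report 17: project built, pays 17, utility 20 - 17 = 3.
Report 20: project built, pays 17, utility 20 - 17 = 3.
Report 25: project built, pays 17, utility 20 - 17 = 3.
The best choice is 4 with utility 16.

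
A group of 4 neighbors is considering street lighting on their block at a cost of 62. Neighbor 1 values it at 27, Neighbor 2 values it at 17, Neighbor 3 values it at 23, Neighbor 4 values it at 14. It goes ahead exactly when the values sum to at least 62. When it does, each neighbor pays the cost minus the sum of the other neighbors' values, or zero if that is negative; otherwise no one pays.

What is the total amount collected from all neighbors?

12

Total value 81 ≥ cost 62, so it is built.
Neighbor 1: others sum to 54; max(0, 62 - 54) = 8.
Neighbor 2: others sum to 64; max(0, 62 - 64) = 0.
Neighbor 3: others sum to 58; max(0, 62 - 58) = 4.
Neighbor 4: others sum to 67; max(0, 62 - 67) = 0.
Total collected = 8 + 0 + 4 + 0 = 12.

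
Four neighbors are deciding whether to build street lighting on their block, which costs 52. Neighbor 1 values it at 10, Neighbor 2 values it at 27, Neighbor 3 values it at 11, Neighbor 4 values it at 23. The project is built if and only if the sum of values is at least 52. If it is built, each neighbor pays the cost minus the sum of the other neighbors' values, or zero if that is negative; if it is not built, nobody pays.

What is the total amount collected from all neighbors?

12

Total value 71 ≥ cost 52, so it is built.
Neighbor 1: others sum to 61; max(0, 52 - 61) = 0.
Neighbor 2: others sum to 44; max(0, 52 - 44) = 8.
Neighbor 3: others sum to 60; max(0, 52 - 60) = 0.
Neighbor 4: others sum to 48; max(0, 52 - 48) = 4.
Total collected = 0 + 8 + 0 + 4 = 12.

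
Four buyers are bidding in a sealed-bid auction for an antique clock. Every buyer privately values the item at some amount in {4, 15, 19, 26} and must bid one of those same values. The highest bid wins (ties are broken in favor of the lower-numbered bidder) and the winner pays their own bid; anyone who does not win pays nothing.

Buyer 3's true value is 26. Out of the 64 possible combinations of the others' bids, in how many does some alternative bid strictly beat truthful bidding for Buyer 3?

Others bid (4, 4, 4): truth gives 0; bid 15 gives 11 > 0. Violating.
Others bid (4, 4, 15): truth gives 0; bid 15 gives 11 > 0. Violating.
Others bid (4, 4, 19): truth gives 0; bid 19 gives 7 > 0. Violating.
Others bid (4, 15, 4): truth gives 0; bid 19 gives 7 > 0. Violating.
Others bid (4, 4, 26): truth gives 0; no alternative beats it.
Others bid (4, 15, 26): truth gives 0; no alternative beats it.
(Checking all 64 profiles: 12 have a profitable deviation, 52 do not.)

12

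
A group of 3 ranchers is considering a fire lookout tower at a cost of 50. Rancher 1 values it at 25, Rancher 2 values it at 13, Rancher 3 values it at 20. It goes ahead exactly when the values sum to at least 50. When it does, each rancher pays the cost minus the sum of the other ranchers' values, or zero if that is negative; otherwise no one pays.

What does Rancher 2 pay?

Total value 58 ≥ cost 50, so the project is built.
The other ranchers' values sum to 45.
Cost minus that sum is 50 - 45 = 5.

5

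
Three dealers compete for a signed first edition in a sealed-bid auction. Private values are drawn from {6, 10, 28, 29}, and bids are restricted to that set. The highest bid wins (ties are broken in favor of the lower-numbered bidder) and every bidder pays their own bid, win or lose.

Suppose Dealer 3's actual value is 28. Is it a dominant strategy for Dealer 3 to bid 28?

Consider the case where Dealer 1 bids 6 and Dealer 2 bids 6.
Truthful bid 28: wins, pays 28, utility 28 - 28 = 0.
Bid 10 instead: wins, pays 10, utility 28 - 10 = 18.
Since 18 > 0, bidding 10 is strictly better here, so truthful bidding is not dominant.

No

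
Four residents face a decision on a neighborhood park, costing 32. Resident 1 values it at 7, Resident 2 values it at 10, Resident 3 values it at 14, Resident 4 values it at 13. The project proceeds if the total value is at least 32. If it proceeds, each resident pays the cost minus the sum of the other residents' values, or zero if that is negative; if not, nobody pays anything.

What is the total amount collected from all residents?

Total value 44 ≥ cost 32, so it is built.
Resident 1: others sum to 37; max(0, 32 - 37) = 0.
Resident 2: others sum to 34; max(0, 32 - 34) = 0.
Resident 3: others sum to 30; max(0, 32 - 30) = 2.
Resident 4: others sum to 31; max(0, 32 - 31) = 1.
Total collected = 0 + 0 + 2 + 1 = 3.

3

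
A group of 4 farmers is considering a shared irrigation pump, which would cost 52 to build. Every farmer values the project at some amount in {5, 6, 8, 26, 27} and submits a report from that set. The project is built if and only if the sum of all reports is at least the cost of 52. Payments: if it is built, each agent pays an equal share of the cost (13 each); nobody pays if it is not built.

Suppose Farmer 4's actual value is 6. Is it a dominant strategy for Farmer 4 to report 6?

Yes

Check each profile of the others' reports and compare truth against every alternative report.
Others report (5, 26, 26): truth gives -7, best alternative gives -7.
Others report (5, 26, 27): truth gives -7, best alternative gives -7.
Others report (5, 27, 26): truth gives -7, best alternative gives -7.
Others report (5, 27, 27): truth gives -7, best alternative gives -7.
Others report (6, 26, 26): truth gives -7, best alternative gives -7.
Others report (6, 26, 27): truth gives -7, best alternative gives -7.
(Remaining 119 profiles checked similarly; truth is weakly best in each.)
In every case the truthful report is at least as good as any alternative, so it is a dominant strategy.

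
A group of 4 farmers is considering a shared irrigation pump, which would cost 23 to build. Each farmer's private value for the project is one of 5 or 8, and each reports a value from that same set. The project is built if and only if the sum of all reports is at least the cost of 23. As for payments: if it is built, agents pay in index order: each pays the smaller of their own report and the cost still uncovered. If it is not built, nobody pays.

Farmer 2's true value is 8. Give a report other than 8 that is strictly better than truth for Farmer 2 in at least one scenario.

Suppose Farmer 1 reports 5, Farmer 3 reports 5 and Farmer 4 reports 8.
Report 8: project built, pays 8, utility 8 - 8 = 0.
Report 5: project built, pays 5, utility 8 - 5 = 3.
So reporting 5 beats truth here (3 > 0).

5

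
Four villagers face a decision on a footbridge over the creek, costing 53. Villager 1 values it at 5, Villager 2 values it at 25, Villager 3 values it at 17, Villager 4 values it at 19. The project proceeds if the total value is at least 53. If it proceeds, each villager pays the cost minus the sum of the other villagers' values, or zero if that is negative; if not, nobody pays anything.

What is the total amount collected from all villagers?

Total value 66 ≥ cost 53, so it is built.
Villager 1: others sum to 61; max(0, 53 - 61) = 0.
Villager 2: others sum to 41; max(0, 53 - 41) = 12.
Villager 3: others sum to 49; max(0, 53 - 49) = 4.
Villager 4: others sum to 47; max(0, 53 - 47) = 6.
Total collected = 0 + 12 + 4 + 6 = 22.

22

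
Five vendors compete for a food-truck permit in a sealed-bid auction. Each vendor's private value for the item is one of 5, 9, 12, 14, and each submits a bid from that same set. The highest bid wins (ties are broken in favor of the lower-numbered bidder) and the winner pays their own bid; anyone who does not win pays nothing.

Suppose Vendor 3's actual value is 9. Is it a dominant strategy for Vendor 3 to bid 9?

Check each profile of the others' bids and compare truth against every alternative bid.
Others bid (5, 5, 5, 5): truth gives 0, best alternative gives 0.
Others bid (5, 5, 5, 9): truth gives 0, best alternative gives 0.
Others bid (5, 5, 5, 12): truth gives 0, best alternative gives 0.
Others bid (5, 5, 5, 14): truth gives 0, best alternative gives 0.
Others bid (5, 5, 9, 5): truth gives 0, best alternative gives 0.
Others bid (5, 5, 9, 9): truth gives 0, best alternative gives 0.
(Remaining 250 profiles checked similarly; truth is weakly best in each.)
In every case the truthful bid is at least as good as any alternative, so it is a dominant strategy.

Yes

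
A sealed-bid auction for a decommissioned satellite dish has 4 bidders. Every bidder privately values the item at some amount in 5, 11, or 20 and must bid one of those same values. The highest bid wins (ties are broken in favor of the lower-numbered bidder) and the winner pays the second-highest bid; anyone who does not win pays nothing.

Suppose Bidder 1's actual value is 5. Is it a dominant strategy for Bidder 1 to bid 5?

Yes

Check each profile of the others' bids and compare truth against every alternative bid.
Others bid (5, 5, 11): truth gives 0, best alternative gives -6.
Others bid (5, 11, 5): truth gives 0, best alternative gives -6.
Others bid (5, 11, 11): truth gives 0, best alternative gives -6.
Others bid (11, 5, 5): truth gives 0, best alternative gives -6.
Others bid (11, 5, 11): truth gives 0, best alternative gives -6.
Others bid (11, 11, 5): truth gives 0, best alternative gives -6.
(Remaining 21 profiles checked similarly; truth is weakly best in each.)
In every case the truthful bid is at least as good as any alternative, so it is a dominant strategy.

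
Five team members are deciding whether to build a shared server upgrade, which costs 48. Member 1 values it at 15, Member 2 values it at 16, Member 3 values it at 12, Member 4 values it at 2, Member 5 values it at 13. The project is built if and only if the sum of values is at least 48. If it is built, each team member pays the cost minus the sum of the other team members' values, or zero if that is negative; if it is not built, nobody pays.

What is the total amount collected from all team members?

16

Total value 58 ≥ cost 48, so it is built.
Member 1: others sum to 43; max(0, 48 - 43) = 5.
Member 2: others sum to 42; max(0, 48 - 42) = 6.
Member 3: others sum to 46; max(0, 48 - 46) = 2.
Member 4: others sum to 56; max(0, 48 - 56) = 0.
Member 5: others sum to 45; max(0, 48 - 45) = 3.
Total collected = 5 + 6 + 2 + 0 + 3 = 16.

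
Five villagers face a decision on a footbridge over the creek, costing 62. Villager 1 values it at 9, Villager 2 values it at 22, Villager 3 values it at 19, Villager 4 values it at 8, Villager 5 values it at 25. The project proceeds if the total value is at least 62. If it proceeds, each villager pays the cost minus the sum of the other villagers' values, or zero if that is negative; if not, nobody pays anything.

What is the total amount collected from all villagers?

Total value 83 ≥ cost 62, so it is built.
Villager 1: others sum to 74; max(0, 62 - 74) = 0.
Villager 2: others sum to 61; max(0, 62 - 61) = 1.
Villager 3: others sum to 64; max(0, 62 - 64) = 0.
Villager 4: others sum to 75; max(0, 62 - 75) = 0.
Villager 5: others sum to 58; max(0, 62 - 58) = 4.
Total collected = 0 + 1 + 0 + 0 + 4 = 5.

5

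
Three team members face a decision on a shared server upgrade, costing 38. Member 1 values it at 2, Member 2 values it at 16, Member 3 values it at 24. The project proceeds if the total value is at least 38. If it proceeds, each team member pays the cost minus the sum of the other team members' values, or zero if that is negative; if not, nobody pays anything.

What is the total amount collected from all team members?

32

Total value 42 ≥ cost 38, so it is built.
Member 1: others sum to 40; max(0, 38 - 40) = 0.
Member 2: others sum to 26; max(0, 38 - 26) = 12.
Member 3: others sum to 18; max(0, 38 - 18) = 20.
Total collected = 0 + 12 + 20 = 32.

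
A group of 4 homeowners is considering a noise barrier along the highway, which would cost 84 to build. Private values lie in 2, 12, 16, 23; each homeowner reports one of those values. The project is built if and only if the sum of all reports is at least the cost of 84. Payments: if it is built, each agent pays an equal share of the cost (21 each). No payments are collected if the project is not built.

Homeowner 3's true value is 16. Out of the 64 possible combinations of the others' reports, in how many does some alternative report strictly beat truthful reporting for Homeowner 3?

Others report (23, 23, 23): truth gives -5; report 2 gives 0 > -5. Violating.
Others report (2, 2, 2): truth gives 0; no alternative beats it.
Others report (2, 2, 12): truth gives 0; no alternative beats it.
(Checking all 64 profiles: 1 has a profitable deviation, 63 do not.)

1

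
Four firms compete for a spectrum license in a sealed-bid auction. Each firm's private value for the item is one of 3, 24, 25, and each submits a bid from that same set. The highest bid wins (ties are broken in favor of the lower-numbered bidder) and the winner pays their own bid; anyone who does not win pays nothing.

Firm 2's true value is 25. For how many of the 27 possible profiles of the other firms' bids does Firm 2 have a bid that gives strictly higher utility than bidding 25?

Others bid (3, 3, 3): truth gives 0; bid 24 gives 1 > 0. Violating.
Others bid (3, 3, 24): truth gives 0; bid 24 gives 1 > 0. Violating.
Others bid (3, 24, 3): truth gives 0; bid 24 gives 1 > 0. Violating.
Others bid (3, 24, 24): truth gives 0; bid 24 gives 1 > 0. Violating.
Others bid (3, 3, 25): truth gives 0; no alternative beats it.
Others bid (3, 24, 25): truth gives 0; no alternative beats it.
(Checking all 27 profiles: 4 have a profitable deviation, 23 do not.)

4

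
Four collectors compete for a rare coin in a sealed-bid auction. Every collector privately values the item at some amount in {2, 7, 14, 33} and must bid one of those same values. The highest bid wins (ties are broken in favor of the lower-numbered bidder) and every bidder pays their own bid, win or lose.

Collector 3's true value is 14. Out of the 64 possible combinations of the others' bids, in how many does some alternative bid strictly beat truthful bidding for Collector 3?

Others bid (2, 2, 2): truth gives 0; bid 7 gives 7 > 0. Violating.
Others bid (2, 2, 7): truth gives 0; bid 7 gives 7 > 0. Violating.
Others bid (2, 2, 33): truth gives -14; bid 2 gives -2 > -14. Violating.
Others bid (2, 7, 33): truth gives -14; bid 2 gives -2 > -14. Violating.
Others bid (2, 2, 14): truth gives 0; no alternative beats it.
Others bid (2, 7, 2): truth gives 0; no alternative beats it.
(Checking all 64 profiles: 54 have a profitable deviation, 10 do not.)

54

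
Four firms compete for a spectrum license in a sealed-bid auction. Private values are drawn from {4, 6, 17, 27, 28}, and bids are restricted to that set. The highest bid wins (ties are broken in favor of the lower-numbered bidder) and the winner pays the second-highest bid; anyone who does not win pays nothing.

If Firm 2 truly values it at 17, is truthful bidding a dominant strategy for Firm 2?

Yes

Check each profile of the others' bids and compare truth against every alternative bid.
Others bid (4, 4, 4): truth gives 13, best alternative gives 13.
Others bid (4, 4, 6): truth gives 11, best alternative gives 11.
Others bid (4, 6, 4): truth gives 11, best alternative gives 11.
Others bid (4, 6, 6): truth gives 11, best alternative gives 11.
Others bid (6, 4, 4): truth gives 11, best alternative gives 11.
Others bid (6, 4, 6): truth gives 11, best alternative gives 11.
(Remaining 119 profiles checked similarly; truth is weakly best in each.)
In every case the truthful bid is at least as good as any alternative, so it is a dominant strategy.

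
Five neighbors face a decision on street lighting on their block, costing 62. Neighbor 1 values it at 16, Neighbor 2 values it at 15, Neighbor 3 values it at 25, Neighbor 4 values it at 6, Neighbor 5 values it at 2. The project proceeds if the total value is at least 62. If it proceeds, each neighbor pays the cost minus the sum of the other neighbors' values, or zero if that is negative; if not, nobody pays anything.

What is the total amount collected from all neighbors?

Total value 64 ≥ cost 62, so it is built.
Neighbor 1: others sum to 48; max(0, 62 - 48) = 14.
Neighbor 2: others sum to 49; max(0, 62 - 49) = 13.
Neighbor 3: others sum to 39; max(0, 62 - 39) = 23.
Neighbor 4: others sum to 58; max(0, 62 - 58) = 4.
Neighbor 5: others sum to 62; max(0, 62 - 62) = 0.
Total collected = 14 + 13 + 23 + 4 + 0 = 54.

54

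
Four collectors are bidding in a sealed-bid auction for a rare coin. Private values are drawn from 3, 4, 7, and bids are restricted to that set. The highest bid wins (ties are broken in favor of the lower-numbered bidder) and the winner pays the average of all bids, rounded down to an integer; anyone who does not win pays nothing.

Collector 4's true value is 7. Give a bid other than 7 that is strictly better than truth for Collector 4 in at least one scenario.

4

Suppose Collector 1 bids 3, Collector 2 bids 3 and Collector 3 bids 3.
Bid 7: wins, pays 4, utility 7 - 4 = 3.
Bid 4: wins, pays 3, utility 7 - 3 = 4.
So bidding 4 beats truth here (4 > 3).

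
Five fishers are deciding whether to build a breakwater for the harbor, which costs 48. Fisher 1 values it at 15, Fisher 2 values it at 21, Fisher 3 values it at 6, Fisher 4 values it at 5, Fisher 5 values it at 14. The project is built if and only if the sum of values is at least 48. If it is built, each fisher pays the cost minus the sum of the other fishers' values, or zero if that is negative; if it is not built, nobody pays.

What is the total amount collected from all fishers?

11

Total value 61 ≥ cost 48, so it is built.
Fisher 1: others sum to 46; max(0, 48 - 46) = 2.
Fisher 2: others sum to 40; max(0, 48 - 40) = 8.
Fisher 3: others sum to 55; max(0, 48 - 55) = 0.
Fisher 4: others sum to 56; max(0, 48 - 56) = 0.
Fisher 5: others sum to 47; max(0, 48 - 47) = 1.
Total collected = 2 + 8 + 0 + 0 + 1 = 11.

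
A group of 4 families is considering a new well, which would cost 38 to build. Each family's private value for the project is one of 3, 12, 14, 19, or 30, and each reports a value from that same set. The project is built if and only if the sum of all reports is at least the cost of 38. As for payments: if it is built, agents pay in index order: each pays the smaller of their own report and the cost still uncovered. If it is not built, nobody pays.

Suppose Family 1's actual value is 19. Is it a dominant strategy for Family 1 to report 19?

Consider the case where Family 2 reports 3, Family 3 reports 3 and Family 4 reports 19.
Truthful report 19: project built, pays 19, utility 19 - 19 = 0.
Report 14 instead: project built, pays 14, utility 19 - 14 = 5.
Since 5 > 0, reporting 14 is strictly better here, so truthful reporting is not dominant.

No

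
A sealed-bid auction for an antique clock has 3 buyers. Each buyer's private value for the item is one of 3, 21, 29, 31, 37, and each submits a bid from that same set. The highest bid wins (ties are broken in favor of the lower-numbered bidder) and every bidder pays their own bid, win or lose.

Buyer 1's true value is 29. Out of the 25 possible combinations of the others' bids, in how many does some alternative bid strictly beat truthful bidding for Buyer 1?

Others bid (3, 3): truth gives 0; bid 3 gives 26 > 0. Violating.
Others bid (3, 21): truth gives 0; bid 21 gives 8 > 0. Violating.
Others bid (3, 31): truth gives -29; bid 31 gives -2 > -29. Violating.
Others bid (3, 37): truth gives -29; bid 3 gives -3 > -29. Violating.
Others bid (3, 29): truth gives 0; no alternative beats it.
Others bid (21, 29): truth gives 0; no alternative beats it.
(Checking all 25 profiles: 20 have a profitable deviation, 5 do not.)

20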